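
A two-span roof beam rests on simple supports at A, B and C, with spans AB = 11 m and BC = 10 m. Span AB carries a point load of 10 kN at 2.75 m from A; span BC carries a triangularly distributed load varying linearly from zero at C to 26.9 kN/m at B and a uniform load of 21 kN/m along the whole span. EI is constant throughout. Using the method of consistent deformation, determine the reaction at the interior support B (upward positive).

Release continuity at B by inserting a hinge; the redundant is the internal moment M_B. The primary structure is two simply-supported spans AB and BC.
Discontinuity in slope at B on the released structure — sum the simple-span end rotations:
  span AB: point load 10 at a = 2.75: Pab(L + a)/(6LEI) = 47.27/EI
  span BC: triangular load, peak 26.9: w₀L³/(45EI) = 597.8/EI
  span BC: UDL 21: wL³/(24EI) = 875/EI
  relative rotation θ_0 = (47.27 + 1473)/EI = 1520/EI
A unit hogging moment at B produces rotation L₁/(3EI) + L₂/(3EI) = 7/EI.
Slope continuity at B: θ_0 = M_B·7/EI, so M_B = 1520/7 = 217.1 kN·m (hogging).
Span AB, ΣM about A with M_B applied at B: R_B^{AB}·11 = 27.5 + 217.1, so R_B^{AB} = 22.24 kN and R_A = 10 − 22.24 = -12.24 kN.
Span BC, ΣM about C: R_B^{BC}·10 = 1947 + 217.1, so R_B^{BC} = 216.4 kN and R_C = 344.5 − 216.4 = 128.1 kN.
R_B = 22.24 + 216.4 = 238.6 kN.

R_B = 238.6 kN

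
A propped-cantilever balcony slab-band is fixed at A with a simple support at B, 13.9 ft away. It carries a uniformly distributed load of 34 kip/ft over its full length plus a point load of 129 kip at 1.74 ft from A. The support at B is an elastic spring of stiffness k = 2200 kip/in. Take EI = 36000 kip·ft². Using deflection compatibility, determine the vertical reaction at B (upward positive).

R_B = 179.9 kip

Take the reaction at B as the redundant and release it; the primary structure is a cantilever fixed at A.
Downward deflection at the released point B due to the loads:
  UDL 34: wL⁴/(8EI) = 158653/EI
  point load 129 at a = 1.74: Pa²(3L − a)/(6EI) = 2601/EI
  δ_0 = 161254/EI
Tip deflection under a unit load at B: L³/(3EI) = 895.2/EI.
With EI = 36000 kip·ft²: δ_0 = 4.4793 ft and δ_{BB} = 0.024867 ft/kip.
Compatibility — the spring shortens by R_B/k under the reaction it provides: δ_0 − R_B·δ_{BB} = R_B/k. With 1/k = 1/(2200×12) ft/kip = 0.000038 ft/kip, R_B = δ_0 / (δ_{BB} + 1/k) = 4.4793 / (0.024867 + 0.000038) = 179.9 kip.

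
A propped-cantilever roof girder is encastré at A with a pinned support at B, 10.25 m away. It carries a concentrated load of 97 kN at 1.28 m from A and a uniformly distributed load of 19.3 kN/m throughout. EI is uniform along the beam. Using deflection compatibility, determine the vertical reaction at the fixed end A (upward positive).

Choose R_B as the redundant. The primary structure is the cantilever fixed at A.
Primary-structure tip deflection at B by superposition:
  point load 97 at a = 1.28: Pa²(3L − a)/(6EI) = 780.6/EI
  UDL 19.3: wL⁴/(8EI) = 26629/EI
  δ_0 = 27410/EI
Tip deflection under a unit load at B: L³/(3EI) = 359/EI.
The prop prevents deflection at B: R_B = δ_0/δ_{BB} = 27410/359 = 76.36 kN.
Vertical equilibrium: R_A = ΣP − R_B = 294.8 − 76.36 = 218.5 kN.

R_A = 218.5 kN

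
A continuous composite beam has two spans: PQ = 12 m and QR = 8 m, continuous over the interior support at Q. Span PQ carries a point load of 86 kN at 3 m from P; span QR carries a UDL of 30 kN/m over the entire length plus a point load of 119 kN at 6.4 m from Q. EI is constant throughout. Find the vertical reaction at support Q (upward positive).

R_Q = 208 kN

Insert a hinge at Q; M_Q is the redundant, and each span becomes simply supported.
End slopes at the hinge Q, treating each span as simply supported:
  span PQ: point load 86 at a = 3: Pab(L + a)/(6LEI) = 483.8/EI
  span QR: UDL 30: wL³/(24EI) = 640/EI
  span QR: point load 119 at a = 6.4: Pab(L + b)/(6LEI) = 243.7/EI
  relative rotation θ_0 = (483.8 + 883.7)/EI = 1367/EI
A unit hogging moment at Q produces rotation L₁/(3EI) + L₂/(3EI) = 6.667/EI.
Compatibility: M_Q·(L₁+L₂)/(3EI) = θ_0, giving M_Q = 205.1 kN·m (hogging).
Span PQ, ΣM about P with M_Q applied at Q: R_Q^{PQ}·12 = 258 + 205.1, so R_Q^{PQ} = 38.59 kN and R_P = 86 − 38.59 = 47.41 kN.
Span QR, ΣM about R: R_Q^{QR}·8 = 1150 + 205.1, so R_Q^{QR} = 169.4 kN and R_R = 359 − 169.4 = 189.6 kN.
R_Q = 38.59 + 169.4 = 208 kN.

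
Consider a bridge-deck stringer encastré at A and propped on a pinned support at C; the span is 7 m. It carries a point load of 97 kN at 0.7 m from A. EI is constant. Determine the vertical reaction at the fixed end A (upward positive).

R_A = 95.59 kN

Remove the prop at C; the released (primary) structure is a cantilever built in at A.
Deflection at C on the released cantilever, summing each load's contribution:
  point load 97 at a = 0.7: Pa²(3L − a)/(6EI) = 160.8/EI
Tip deflection under a unit load at C: L³/(3EI) = 114.3/EI.
The prop prevents deflection at C: R_C = δ_0/δ_{CC} = 160.8/114.3 = 1.407 kN.
Vertical equilibrium: R_A = ΣP − R_C = 97 − 1.407 = 95.59 kN.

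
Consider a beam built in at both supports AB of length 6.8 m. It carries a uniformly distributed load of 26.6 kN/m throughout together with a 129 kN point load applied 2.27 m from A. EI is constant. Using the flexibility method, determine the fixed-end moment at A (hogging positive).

Take the two fixed-end moments M_A, M_B as redundants; the released structure is the simple span AB.
Simple-span end rotations at A and B under the given loads:
  at A: UDL 26.6: wL³/(24EI) = 348.5/EI
  at B: UDL 26.6: wL³/(24EI) = 348.5/EI
  at A: point load 129 at a = 2.27: Pab(L + b)/(6LEI) = 368.4/EI
  at B: point load 129 at a = 2.27: Pab(L + a)/(6LEI) = 294.9/EI
  θ_A0 = 716.9/EI,  θ_B0 = 643.4/EI
Flexibility coefficients: a unit moment at one end gives L/(3EI) there and L/(6EI) at the far end, so f₁₁ = f₂₂ = 2.267/EI and f₁₂ = f₂₁ = 1.133/EI.
Compatibility — zero rotation at each built-in end:
  2.267 M_A + 1.133 M_B = 716.9
  1.133 M_A + 2.267 M_B = 643.4
Solving the pair gives M_A = 232.5 kN·m and M_B = 167.6 kN·m (hogging).

M_A = 232.5 kN·m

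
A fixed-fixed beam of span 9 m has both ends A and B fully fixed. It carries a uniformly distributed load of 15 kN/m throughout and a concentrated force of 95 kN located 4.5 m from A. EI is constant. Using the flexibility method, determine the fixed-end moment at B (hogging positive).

Release both end moments; the primary structure is a simply-supported span AB with redundants M_A and M_B.
On the primary (simply-supported) span, the end slopes from the loading are:
  at A: UDL 15: wL³/(24EI) = 455.6/EI
  at B: UDL 15: wL³/(24EI) = 455.6/EI
  at A: point load 95 at a = 4.5: Pab(L + b)/(6LEI) = 480.9/EI
  at B: point load 95 at a = 4.5: Pab(L + a)/(6LEI) = 480.9/EI
  θ_A0 = 936.6/EI,  θ_B0 = 936.6/EI
Flexibility coefficients: a unit moment at one end gives L/(3EI) there and L/(6EI) at the far end, so f₁₁ = f₂₂ = 3/EI and f₁₂ = f₂₁ = 1.5/EI.
Compatibility — zero rotation at each built-in end:
  3 M_A + 1.5 M_B = 936.6
  1.5 M_A + 3 M_B = 936.6
Solving the pair gives M_A = 208.1 kN·m and M_B = 208.1 kN·m (hogging).

M_B = 208.1 kN·m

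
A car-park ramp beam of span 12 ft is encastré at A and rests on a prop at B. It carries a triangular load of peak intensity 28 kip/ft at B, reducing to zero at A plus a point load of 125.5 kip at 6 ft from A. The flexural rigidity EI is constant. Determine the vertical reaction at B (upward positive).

R_B = 131.6 kip

Take the reaction at B as the redundant and release it; the primary structure is a cantilever fixed at A.
Free-end deflection of the primary structure under the applied loading (downward +):
  triangular load, peak 28 at the free end: 11w₀L⁴/(120EI) = 53222/EI
  point load 125.5 at a = 6: Pa²(3L − a)/(6EI) = 22590/EI
  δ_0 = 75812/EI
Flexibility coefficient — unit upward force at B: δ_{BB} = L³/(3EI) = 576/EI.
Compatibility at B: δ_0 − R_B·δ_{BB} = 0, so R_B = 75812/576 = 131.6 kip.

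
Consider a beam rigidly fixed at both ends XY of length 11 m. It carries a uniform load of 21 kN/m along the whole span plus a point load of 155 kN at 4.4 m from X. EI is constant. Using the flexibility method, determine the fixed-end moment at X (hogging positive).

M_X = 457.3 kN·m

Take the two fixed-end moments M_X, M_Y as redundants; the released structure is the simple span XY.
End rotations of the released simple span under the applied load (×1/EI):
  at X: UDL 21: wL³/(24EI) = 1165/EI
  at Y: UDL 21: wL³/(24EI) = 1165/EI
  at X: point load 155 at a = 4.4: Pab(L + b)/(6LEI) = 1200/EI
  at Y: point load 155 at a = 4.4: Pab(L + a)/(6LEI) = 1050/EI
  θ_X0 = 2365/EI,  θ_Y0 = 2215/EI
Flexibility coefficients: a unit moment at one end gives L/(3EI) there and L/(6EI) at the far end, so f₁₁ = f₂₂ = 3.667/EI and f₁₂ = f₂₁ = 1.833/EI.
Compatibility — zero rotation at each built-in end:
  3.667 M_X + 1.833 M_Y = 2365
  1.833 M_X + 3.667 M_Y = 2215
Solving the pair gives M_X = 457.3 kN·m and M_Y = 375.4 kN·m (hogging).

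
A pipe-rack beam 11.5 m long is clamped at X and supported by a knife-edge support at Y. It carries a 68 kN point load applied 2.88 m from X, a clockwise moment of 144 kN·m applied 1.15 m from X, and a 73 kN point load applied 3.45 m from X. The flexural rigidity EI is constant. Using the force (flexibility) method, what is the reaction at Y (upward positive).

R_Y = 18.3 kN

Choose R_Y as the redundant. The primary structure is the cantilever fixed at X.
Primary-structure tip deflection at Y by superposition:
  point load 68 at a = 2.88: Pa²(3L − a)/(6EI) = 2972/EI
  clockwise couple 144 at a = 1.15: M₀a(2L − a)/(2EI) = 1809/EI
  point load 73 at a = 3.45: Pa²(3L − a)/(6EI) = 4496/EI
  δ_0 = 9278/EI
Tip deflection under a unit load at Y: L³/(3EI) = 507/EI.
Compatibility at Y: δ_0 − R_Y·δ_{YY} = 0, so R_Y = 9278/507 = 18.3 kN.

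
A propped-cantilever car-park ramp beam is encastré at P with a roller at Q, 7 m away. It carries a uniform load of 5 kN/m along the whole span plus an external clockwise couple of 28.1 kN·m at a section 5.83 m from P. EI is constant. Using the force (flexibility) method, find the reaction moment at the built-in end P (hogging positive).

M_P = 17.75 kN·m

Choose R_Q as the redundant. The primary structure is the cantilever fixed at P.
Deflection at Q on the released cantilever, summing each load's contribution:
  UDL 5: wL⁴/(8EI) = 1501/EI
  clockwise couple 28.1 at a = 5.83: M₀a(2L − a)/(2EI) = 669.2/EI
  δ_0 = 2170/EI
Flexibility coefficient — unit upward force at Q: δ_{QQ} = L³/(3EI) = 114.3/EI.
The prop prevents deflection at Q: R_Q = δ_0/δ_{QQ} = 2170/114.3 = 18.98 kN.
Moment equilibrium about P: M_P = Σ(load moments about P) − R_Q·L = 150.6 − 18.98×7 = 17.75 kN·m.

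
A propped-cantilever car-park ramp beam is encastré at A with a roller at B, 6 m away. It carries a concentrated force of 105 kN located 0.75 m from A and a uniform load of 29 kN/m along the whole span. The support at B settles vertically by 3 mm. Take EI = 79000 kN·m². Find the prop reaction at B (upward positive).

R_B = 64.32 kN

Release the roller at B. Primary structure: cantilever fixed at A.
Free-end deflection of the primary structure under the applied loading (downward +):
  point load 105 at a = 0.75: Pa²(3L − a)/(6EI) = 169.8/EI
  UDL 29: wL⁴/(8EI) = 4698/EI
  δ_0 = 4868/EI
Flexibility coefficient — unit upward force at B: δ_{BB} = L³/(3EI) = 72/EI.
With EI = 79000 kN·m²: δ_0 = 0.061618 m and δ_{BB} = 0.000911 m/kN.
Compatibility — the beam at B must follow the support down by 0.003 m: δ_0 − R_B·δ_{BB} = 0.003, so R_B = (0.061618 − 0.003)/0.000911 = 64.32 kN.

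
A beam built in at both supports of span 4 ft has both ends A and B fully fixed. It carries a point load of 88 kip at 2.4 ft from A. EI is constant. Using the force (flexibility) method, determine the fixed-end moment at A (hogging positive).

M_A = 33.79 kip·ft

Take the two fixed-end moments M_A, M_B as redundants; the released structure is the simple span AB.
On the primary (simply-supported) span, the end slopes from the loading are:
  at A: point load 88 at a = 2.4: Pab(L + b)/(6LEI) = 78.85/EI
  at B: point load 88 at a = 2.4: Pab(L + a)/(6LEI) = 90.11/EI
  θ_A0 = 78.85/EI,  θ_B0 = 90.11/EI
Flexibility coefficients: a unit moment at one end gives L/(3EI) there and L/(6EI) at the far end, so f₁₁ = f₂₂ = 1.333/EI and f₁₂ = f₂₁ = 0.6667/EI.
Compatibility — zero rotation at each built-in end:
  1.333 M_A + 0.6667 M_B = 78.85
  0.6667 M_A + 1.333 M_B = 90.11
Solving the pair gives M_A = 33.79 kip·ft and M_B = 50.69 kip·ft (hogging).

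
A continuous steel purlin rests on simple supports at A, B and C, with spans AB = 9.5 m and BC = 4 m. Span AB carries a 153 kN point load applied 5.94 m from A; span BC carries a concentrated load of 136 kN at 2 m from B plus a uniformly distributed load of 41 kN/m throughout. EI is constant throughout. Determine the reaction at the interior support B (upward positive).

R_B = 334.2 kN

Take M_B as the redundant. Released structure: two simple spans AB and BC with a hinge at B.
Discontinuity in slope at B on the released structure — sum the simple-span end rotations:
  span AB: point load 153 at a = 5.94: Pab(L + a)/(6LEI) = 876.4/EI
  span BC: point load 136 at a = 2: Pab(L + b)/(6LEI) = 136/EI
  span BC: UDL 41: wL³/(24EI) = 109.3/EI
  relative rotation θ_0 = (876.4 + 245.3)/EI = 1122/EI
A unit hogging moment at B produces rotation L₁/(3EI) + L₂/(3EI) = 4.5/EI.
Compatibility: M_B·(L₁+L₂)/(3EI) = θ_0, giving M_B = 249.3 kN·m (hogging).
Span AB, ΣM about A with M_B applied at B: R_B^{AB}·9.5 = 908.8 + 249.3, so R_B^{AB} = 121.9 kN and R_A = 153 − 121.9 = 31.1 kN.
Span BC, ΣM about C: R_B^{BC}·4 = 600 + 249.3, so R_B^{BC} = 212.3 kN and R_C = 300 − 212.3 = 87.68 kN.
R_B = 121.9 + 212.3 = 334.2 kN.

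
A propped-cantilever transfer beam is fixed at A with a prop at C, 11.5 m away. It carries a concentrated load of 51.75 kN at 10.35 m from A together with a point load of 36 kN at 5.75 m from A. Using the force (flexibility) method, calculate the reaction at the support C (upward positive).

R_C = 55.26 kN

Choose R_C as the redundant. The primary structure is the cantilever fixed at A.
Deflection at C on the released cantilever, summing each load's contribution:
  point load 51.75 at a = 10.35: Pa²(3L − a)/(6EI) = 22313/EI
  point load 36 at a = 5.75: Pa²(3L − a)/(6EI) = 5703/EI
  δ_0 = 28016/EI
Flexibility coefficient — unit upward force at C: δ_{CC} = L³/(3EI) = 507/EI.
The prop prevents deflection at C: R_C = δ_0/δ_{CC} = 28016/507 = 55.26 kN.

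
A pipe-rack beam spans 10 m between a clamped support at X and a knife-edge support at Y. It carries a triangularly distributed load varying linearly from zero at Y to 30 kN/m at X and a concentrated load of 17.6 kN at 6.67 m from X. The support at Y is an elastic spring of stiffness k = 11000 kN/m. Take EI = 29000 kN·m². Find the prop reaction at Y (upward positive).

Release the roller at Y. Primary structure: cantilever fixed at X.
Downward deflection at the released point Y due to the loads:
  triangular load, peak 30 at the fixed end: w₀L⁴/(30EI) = 10000/EI
  point load 17.6 at a = 6.67: Pa²(3L − a)/(6EI) = 3045/EI
  δ_0 = 13045/EI
Tip deflection under a unit load at Y: L³/(3EI) = 333.3/EI.
With EI = 29000 kN·m²: δ_0 = 0.44981 m and δ_{YY} = 0.011494 m/kN.
Compatibility — the spring shortens by R_Y/k under the reaction it provides: δ_0 − R_Y·δ_{YY} = R_Y/k. With 1/k = 0.000091 m/kN, R_Y = δ_0 / (δ_{YY} + 1/k) = 0.44981 / (0.011494 + 0.000091) = 38.83 kN.

R_Y = 38.83 kN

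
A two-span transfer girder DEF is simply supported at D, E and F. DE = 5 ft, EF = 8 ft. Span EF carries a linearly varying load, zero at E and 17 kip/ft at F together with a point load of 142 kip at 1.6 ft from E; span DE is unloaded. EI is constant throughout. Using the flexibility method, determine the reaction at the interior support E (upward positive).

Take M_E as the redundant. Released structure: two simple spans DE and EF with a hinge at E.
End slopes at the hinge E, treating each span as simply supported:
  span EF: triangular load, peak 17: 7w₀L³/(360EI) = 169.2/EI
  span EF: point load 142 at a = 1.6: Pab(L + b)/(6LEI) = 436.2/EI
  relative rotation θ_0 = (0 + 605.5)/EI = 605.5/EI
A unit hogging moment at E produces rotation L₁/(3EI) + L₂/(3EI) = 4.333/EI.
Compatibility: M_E·(L₁+L₂)/(3EI) = θ_0, giving M_E = 139.7 kip·ft (hogging).
Span DE, ΣM about D with M_E applied at E: R_E^{DE}·5 = 0 + 139.7, so R_E^{DE} = 27.94 kip and R_D = 0 − 27.94 = -27.94 kip.
Span EF, ΣM about F: R_E^{EF}·8 = 1090 + 139.7, so R_E^{EF} = 153.7 kip and R_F = 210 − 153.7 = 56.27 kip.
R_E = 27.94 + 153.7 = 181.7 kip.

R_E = 181.7 kip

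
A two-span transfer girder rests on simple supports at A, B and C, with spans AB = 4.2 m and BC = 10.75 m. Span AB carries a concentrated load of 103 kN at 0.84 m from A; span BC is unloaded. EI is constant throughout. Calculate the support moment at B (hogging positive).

M_B = 11.67 kN·m

Insert a hinge at B; M_B is the redundant, and each span becomes simply supported.
End slopes at the hinge B, treating each span as simply supported:
  span AB: point load 103 at a = 0.84: Pab(L + a)/(6LEI) = 58.14/EI
  relative rotation θ_0 = (58.14 + 0)/EI = 58.14/EI
A unit hogging moment at B produces rotation L₁/(3EI) + L₂/(3EI) = 4.983/EI.
Slope continuity at B: θ_0 = M_B·4.983/EI, so M_B = 58.14/4.983 = 11.67 kN·m (hogging).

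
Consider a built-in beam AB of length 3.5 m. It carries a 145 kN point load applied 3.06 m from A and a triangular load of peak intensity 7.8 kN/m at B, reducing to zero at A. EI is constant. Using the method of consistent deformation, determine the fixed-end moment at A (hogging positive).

Take the two fixed-end moments M_A, M_B as redundants; the released structure is the simple span AB.
On the primary (simply-supported) span, the end slopes from the loading are:
  at A: point load 145 at a = 3.06: Pab(L + b)/(6LEI) = 36.63/EI
  at B: point load 145 at a = 3.06: Pab(L + a)/(6LEI) = 60.99/EI
  at A: triangular load, peak 7.8: 7w₀L³/(360EI) = 6.503/EI
  at B: triangular load, peak 7.8: w₀L³/(45EI) = 7.432/EI
  θ_A0 = 43.13/EI,  θ_B0 = 68.42/EI
Flexibility coefficients: a unit moment at one end gives L/(3EI) there and L/(6EI) at the far end, so f₁₁ = f₂₂ = 1.167/EI and f₁₂ = f₂₁ = 0.5833/EI.
Compatibility — zero rotation at each built-in end:
  1.167 M_A + 0.5833 M_B = 43.13
  0.5833 M_A + 1.167 M_B = 68.42
Solving the pair gives M_A = 10.2 kN·m and M_B = 53.54 kN·m (hogging).

M_A = 10.2 kN·m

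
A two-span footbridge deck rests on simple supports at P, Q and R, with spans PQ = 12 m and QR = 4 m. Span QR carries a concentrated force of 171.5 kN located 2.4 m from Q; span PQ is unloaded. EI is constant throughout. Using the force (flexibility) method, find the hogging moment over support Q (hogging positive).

Release continuity at Q by inserting a hinge; the redundant is the internal moment M_Q. The primary structure is two simply-supported spans PQ and QR.
End slopes at the hinge Q, treating each span as simply supported:
  span QR: point load 171.5 at a = 2.4: Pab(L + b)/(6LEI) = 153.7/EI
  relative rotation θ_0 = (0 + 153.7)/EI = 153.7/EI
A unit hogging moment at Q produces rotation L₁/(3EI) + L₂/(3EI) = 5.333/EI.
Slope continuity at Q: θ_0 = M_Q·5.333/EI, so M_Q = 153.7/5.333 = 28.81 kN·m (hogging).

M_Q = 28.81 kN·m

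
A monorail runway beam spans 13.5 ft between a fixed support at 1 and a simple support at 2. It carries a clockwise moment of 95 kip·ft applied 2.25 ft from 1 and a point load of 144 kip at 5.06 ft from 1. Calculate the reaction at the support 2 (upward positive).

Remove the prop at 2; the released (primary) structure is a cantilever built in at 1.
Primary-structure tip deflection at 2 by superposition:
  clockwise couple 95 at a = 2.25: M₀a(2L − a)/(2EI) = 2645/EI
  point load 144 at a = 5.06: Pa²(3L − a)/(6EI) = 21777/EI
  δ_0 = 24423/EI
Tip deflection under a unit load at 2: L³/(3EI) = 820.1/EI.
Compatibility at 2: δ_0 − R_2·δ_{22} = 0, so R_2 = 24423/820.1 = 29.78 kip.

R_2 = 29.78 kip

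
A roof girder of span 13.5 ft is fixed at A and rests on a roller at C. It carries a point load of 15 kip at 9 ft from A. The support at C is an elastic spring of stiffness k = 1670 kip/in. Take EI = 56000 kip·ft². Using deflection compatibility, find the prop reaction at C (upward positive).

Choose R_C as the redundant. The primary structure is the cantilever fixed at A.
Free-end deflection of the primary structure under the applied loading (downward +):
  point load 15 at a = 9: Pa²(3L − a)/(6EI) = 6379/EI
Flexibility coefficient — unit upward force at C: δ_{CC} = L³/(3EI) = 820.1/EI.
With EI = 56000 kip·ft²: δ_0 = 0.11391 ft and δ_{CC} = 0.014645 ft/kip.
Compatibility — the spring shortens by R_C/k under the reaction it provides: δ_0 − R_C·δ_{CC} = R_C/k. With 1/k = 1/(1670×12) ft/kip = 0.00005 ft/kip, R_C = δ_0 / (δ_{CC} + 1/k) = 0.11391 / (0.014645 + 0.00005) = 7.751 kip.

R_C = 7.751 kip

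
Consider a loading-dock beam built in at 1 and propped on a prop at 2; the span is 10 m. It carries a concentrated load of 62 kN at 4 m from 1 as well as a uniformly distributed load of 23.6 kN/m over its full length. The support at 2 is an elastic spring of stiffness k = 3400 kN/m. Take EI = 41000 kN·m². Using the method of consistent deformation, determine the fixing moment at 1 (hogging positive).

Take the reaction at 2 as the redundant and release it; the primary structure is a cantilever fixed at 1.
Deflection at 2 on the released cantilever, summing each load's contribution:
  point load 62 at a = 4: Pa²(3L − a)/(6EI) = 4299/EI
  UDL 23.6: wL⁴/(8EI) = 29500/EI
  δ_0 = 33799/EI
Flexibility coefficient — unit upward force at 2: δ_{22} = L³/(3EI) = 333.3/EI.
With EI = 41000 kN·m²: δ_0 = 0.82436 m and δ_{22} = 0.00813 m/kN.
Compatibility — the spring shortens by R_2/k under the reaction it provides: δ_0 − R_2·δ_{22} = R_2/k. With 1/k = 0.000294 m/kN, R_2 = δ_0 / (δ_{22} + 1/k) = 0.82436 / (0.00813 + 0.000294) = 97.86 kN.
Moment equilibrium about 1: M_1 = Σ(load moments about 1) − R_2·L = 1428 − 97.86×10 = 449.4 kN·m.

M_1 = 449.4 kN·m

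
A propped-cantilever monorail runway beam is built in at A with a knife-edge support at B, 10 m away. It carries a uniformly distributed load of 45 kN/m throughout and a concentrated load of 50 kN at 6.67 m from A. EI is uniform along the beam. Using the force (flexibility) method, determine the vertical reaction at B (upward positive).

R_B = 194.7 kN

Remove the prop at B; the released (primary) structure is a cantilever built in at A.
Free-end deflection of the primary structure under the applied loading (downward +):
  UDL 45: wL⁴/(8EI) = 56250/EI
  point load 50 at a = 6.67: Pa²(3L − a)/(6EI) = 8649/EI
  δ_0 = 64899/EI
Tip deflection under a unit load at B: L³/(3EI) = 333.3/EI.
Compatibility at B: δ_0 − R_B·δ_{BB} = 0, so R_B = 64899/333.3 = 194.7 kN.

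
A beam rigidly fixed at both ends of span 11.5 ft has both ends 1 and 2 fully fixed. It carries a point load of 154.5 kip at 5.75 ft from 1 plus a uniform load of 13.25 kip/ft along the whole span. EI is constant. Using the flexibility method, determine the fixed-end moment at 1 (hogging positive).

M_1 = 368.1 kip·ft

Release both end moments; the primary structure is a simply-supported span 12 with redundants M_1 and M_2.
Simple-span end rotations at 1 and 2 under the given loads:
  at 1: point load 154.5 at a = 5.75: Pab(L + b)/(6LEI) = 1277/EI
  at 2: point load 154.5 at a = 5.75: Pab(L + a)/(6LEI) = 1277/EI
  at 1: UDL 13.25: wL³/(24EI) = 839.6/EI
  at 2: UDL 13.25: wL³/(24EI) = 839.6/EI
  θ_10 = 2117/EI,  θ_20 = 2117/EI
Flexibility coefficients: a unit moment at one end gives L/(3EI) there and L/(6EI) at the far end, so f₁₁ = f₂₂ = 3.833/EI and f₁₂ = f₂₁ = 1.917/EI.
Compatibility — zero rotation at each built-in end:
  3.833 M_1 + 1.917 M_2 = 2117
  1.917 M_1 + 3.833 M_2 = 2117
Solving the pair gives M_1 = 368.1 kip·ft and M_2 = 368.1 kip·ft (hogging).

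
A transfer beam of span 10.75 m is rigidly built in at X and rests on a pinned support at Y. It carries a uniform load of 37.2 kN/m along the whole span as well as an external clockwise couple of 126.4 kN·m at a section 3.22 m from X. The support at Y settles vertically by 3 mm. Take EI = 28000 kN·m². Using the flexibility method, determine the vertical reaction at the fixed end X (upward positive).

R_X = 241.2 kN

Choose R_Y as the redundant. The primary structure is the cantilever fixed at X.
Primary-structure tip deflection at Y by superposition:
  UDL 37.2: wL⁴/(8EI) = 62099/EI
  clockwise couple 126.4 at a = 3.22: M₀a(2L − a)/(2EI) = 3720/EI
  δ_0 = 65819/EI
Flexibility coefficient — unit upward force at Y: δ_{YY} = L³/(3EI) = 414.1/EI.
With EI = 28000 kN·m²: δ_0 = 2.3507 m and δ_{YY} = 0.014789 m/kN.
Compatibility — the beam at Y must follow the support down by 0.003 m: δ_0 − R_Y·δ_{YY} = 0.003, so R_Y = (2.3507 − 0.003)/0.014789 = 158.7 kN.
Vertical equilibrium: R_X = ΣP − R_Y = 399.9 − 158.7 = 241.2 kN.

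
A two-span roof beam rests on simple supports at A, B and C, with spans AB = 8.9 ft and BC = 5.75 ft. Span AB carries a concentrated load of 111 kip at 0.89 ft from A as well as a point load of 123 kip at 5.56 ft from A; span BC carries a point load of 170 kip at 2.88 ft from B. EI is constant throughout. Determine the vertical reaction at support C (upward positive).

Release continuity at B by inserting a hinge; the redundant is the internal moment M_B. The primary structure is two simply-supported spans AB and BC.
Discontinuity in slope at B on the released structure — sum the simple-span end rotations:
  span AB: point load 111 at a = 0.89: Pab(L + a)/(6LEI) = 145.1/EI
  span AB: point load 123 at a = 5.56: Pab(L + a)/(6LEI) = 618.5/EI
  span BC: point load 170 at a = 2.88: Pab(L + b)/(6LEI) = 351.1/EI
  relative rotation θ_0 = (763.6 + 351.1)/EI = 1115/EI
A unit hogging moment at B produces rotation L₁/(3EI) + L₂/(3EI) = 4.883/EI.
Slope continuity at B: θ_0 = M_B·4.883/EI, so M_B = 1115/4.883 = 228.3 kip·ft (hogging).
Span BC, ΣM about C: R_B^{BC}·5.75 = 487.9 + 228.3, so R_B^{BC} = 124.5 kip and R_C = 170 − 124.5 = 45.45 kip.

R_C = 45.45 kip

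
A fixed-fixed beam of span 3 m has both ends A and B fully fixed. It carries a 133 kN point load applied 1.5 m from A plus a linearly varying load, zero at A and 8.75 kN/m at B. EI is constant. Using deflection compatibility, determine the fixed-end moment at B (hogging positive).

M_B = 53.81 kN·m

Release both end moments; the primary structure is a simply-supported span AB with redundants M_A and M_B.
On the primary (simply-supported) span, the end slopes from the loading are:
  at A: point load 133 at a = 1.5: Pab(L + b)/(6LEI) = 74.81/EI
  at B: point load 133 at a = 1.5: Pab(L + a)/(6LEI) = 74.81/EI
  at A: triangular load, peak 8.75: 7w₀L³/(360EI) = 4.594/EI
  at B: triangular load, peak 8.75: w₀L³/(45EI) = 5.25/EI
  θ_A0 = 79.41/EI,  θ_B0 = 80.06/EI
Flexibility coefficients: a unit moment at one end gives L/(3EI) there and L/(6EI) at the far end, so f₁₁ = f₂₂ = 1/EI and f₁₂ = f₂₁ = 0.5/EI.
Compatibility — zero rotation at each built-in end:
  1 M_A + 0.5 M_B = 79.41
  0.5 M_A + 1 M_B = 80.06
Solving the pair gives M_A = 52.5 kN·m and M_B = 53.81 kN·m (hogging).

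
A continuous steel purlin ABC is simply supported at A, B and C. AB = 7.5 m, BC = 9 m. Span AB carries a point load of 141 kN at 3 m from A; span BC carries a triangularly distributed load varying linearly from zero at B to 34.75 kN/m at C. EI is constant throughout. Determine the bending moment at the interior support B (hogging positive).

Release continuity at B by inserting a hinge; the redundant is the internal moment M_B. The primary structure is two simply-supported spans AB and BC.
Discontinuity in slope at B on the released structure — sum the simple-span end rotations:
  span AB: point load 141 at a = 3: Pab(L + a)/(6LEI) = 444.1/EI
  span BC: triangular load, peak 34.75: 7w₀L³/(360EI) = 492.6/EI
  relative rotation θ_0 = (444.1 + 492.6)/EI = 936.7/EI
A unit hogging moment at B produces rotation L₁/(3EI) + L₂/(3EI) = 5.5/EI.
Slope continuity at B: θ_0 = M_B·5.5/EI, so M_B = 936.7/5.5 = 170.3 kN·m (hogging).

M_B = 170.3 kN·m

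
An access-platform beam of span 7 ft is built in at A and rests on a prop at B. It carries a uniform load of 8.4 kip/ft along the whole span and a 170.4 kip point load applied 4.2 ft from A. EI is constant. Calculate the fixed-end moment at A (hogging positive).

M_A = 251.8 kip·ft

Choose R_B as the redundant. The primary structure is the cantilever fixed at A.
Downward deflection at the released point B due to the loads:
  UDL 8.4: wL⁴/(8EI) = 2521/EI
  point load 170.4 at a = 4.2: Pa²(3L − a)/(6EI) = 8416/EI
  δ_0 = 10937/EI
Flexibility coefficient — unit upward force at B: δ_{BB} = L³/(3EI) = 114.3/EI.
Compatibility at B: δ_0 − R_B·δ_{BB} = 0, so R_B = 10937/114.3 = 95.66 kip.
Moment equilibrium about A: M_A = Σ(load moments about A) − R_B·L = 921.5 − 95.66×7 = 251.8 kip·ft.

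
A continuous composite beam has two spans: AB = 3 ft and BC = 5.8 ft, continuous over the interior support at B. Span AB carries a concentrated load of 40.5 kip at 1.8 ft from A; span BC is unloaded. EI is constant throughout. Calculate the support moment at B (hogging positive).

Release continuity at B by inserting a hinge; the redundant is the internal moment M_B. The primary structure is two simply-supported spans AB and BC.
Discontinuity in slope at B on the released structure — sum the simple-span end rotations:
  span AB: point load 40.5 at a = 1.8: Pab(L + a)/(6LEI) = 23.33/EI
  relative rotation θ_0 = (23.33 + 0)/EI = 23.33/EI
A unit hogging moment at B produces rotation L₁/(3EI) + L₂/(3EI) = 2.933/EI.
Slope continuity at B: θ_0 = M_B·2.933/EI, so M_B = 23.33/2.933 = 7.953 kip·ft (hogging).

M_B = 7.953 kip·ft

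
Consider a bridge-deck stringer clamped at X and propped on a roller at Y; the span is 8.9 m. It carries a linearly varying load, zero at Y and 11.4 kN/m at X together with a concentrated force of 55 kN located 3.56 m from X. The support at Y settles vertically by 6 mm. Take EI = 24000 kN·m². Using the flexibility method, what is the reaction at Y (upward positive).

R_Y = 20.97 kN

Remove the prop at Y; the released (primary) structure is a cantilever built in at X.
Downward deflection at the released point Y due to the loads:
  triangular load, peak 11.4 at the fixed end: w₀L⁴/(30EI) = 2384/EI
  point load 55 at a = 3.56: Pa²(3L − a)/(6EI) = 2688/EI
  δ_0 = 5072/EI
Flexibility coefficient — unit upward force at Y: δ_{YY} = L³/(3EI) = 235/EI.
With EI = 24000 kN·m²: δ_0 = 0.21135 m and δ_{YY} = 0.009791 m/kN.
Compatibility — the beam at Y must follow the support down by 0.006 m: δ_0 − R_Y·δ_{YY} = 0.006, so R_Y = (0.21135 − 0.006)/0.009791 = 20.97 kN.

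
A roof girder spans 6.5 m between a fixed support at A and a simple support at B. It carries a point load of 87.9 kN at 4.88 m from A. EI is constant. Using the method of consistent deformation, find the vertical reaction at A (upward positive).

R_A = 32.18 kN

Choose R_B as the redundant. The primary structure is the cantilever fixed at A.
Deflection at B on the released cantilever, summing each load's contribution:
  point load 87.9 at a = 4.88: Pa²(3L − a)/(6EI) = 5101/EI
Flexibility coefficient — unit upward force at B: δ_{BB} = L³/(3EI) = 91.54/EI.
Compatibility at B: δ_0 − R_B·δ_{BB} = 0, so R_B = 5101/91.54 = 55.72 kN.
Vertical equilibrium: R_A = ΣP − R_B = 87.9 − 55.72 = 32.18 kN.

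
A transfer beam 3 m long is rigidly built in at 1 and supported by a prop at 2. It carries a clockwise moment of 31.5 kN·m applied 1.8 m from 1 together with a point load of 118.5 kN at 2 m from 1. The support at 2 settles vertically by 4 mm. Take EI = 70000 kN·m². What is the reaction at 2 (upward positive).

Take the reaction at 2 as the redundant and release it; the primary structure is a cantilever fixed at 1.
Deflection at 2 on the released cantilever, summing each load's contribution:
  clockwise couple 31.5 at a = 1.8: M₀a(2L − a)/(2EI) = 119.1/EI
  point load 118.5 at a = 2: Pa²(3L − a)/(6EI) = 553/EI
  δ_0 = 672.1/EI
Flexibility coefficient — unit upward force at 2: δ_{22} = L³/(3EI) = 9/EI.
With EI = 70000 kN·m²: δ_0 = 0.009601 m and δ_{22} = 0.000129 m/kN.
Compatibility — the beam at 2 must follow the support down by 0.004 m: δ_0 − R_2·δ_{22} = 0.004, so R_2 = (0.009601 − 0.004)/0.000129 = 43.56 kN.

R_2 = 43.56 kN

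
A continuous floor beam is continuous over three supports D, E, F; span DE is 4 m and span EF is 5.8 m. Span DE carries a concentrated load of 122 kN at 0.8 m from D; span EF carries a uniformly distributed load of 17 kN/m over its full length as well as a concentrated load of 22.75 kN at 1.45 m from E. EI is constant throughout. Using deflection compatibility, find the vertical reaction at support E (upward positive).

R_E = 122.1 kN

Insert a hinge at E; M_E is the redundant, and each span becomes simply supported.
Discontinuity in slope at E on the released structure — sum the simple-span end rotations:
  span DE: point load 122 at a = 0.8: Pab(L + a)/(6LEI) = 62.46/EI
  span EF: UDL 17: wL³/(24EI) = 138.2/EI
  span EF: point load 22.75 at a = 1.45: Pab(L + b)/(6LEI) = 41.85/EI
  relative rotation θ_0 = (62.46 + 180.1)/EI = 242.5/EI
A unit hogging moment at E produces rotation L₁/(3EI) + L₂/(3EI) = 3.267/EI.
Slope continuity at E: θ_0 = M_E·3.267/EI, so M_E = 242.5/3.267 = 74.24 kN·m (hogging).
Span DE, ΣM about D with M_E applied at E: R_E^{DE}·4 = 97.6 + 74.24, so R_E^{DE} = 42.96 kN and R_D = 122 − 42.96 = 79.04 kN.
Span EF, ΣM about F: R_E^{EF}·5.8 = 384.9 + 74.24, so R_E^{EF} = 79.16 kN and R_F = 121.3 − 79.16 = 42.19 kN.
R_E = 42.96 + 79.16 = 122.1 kN.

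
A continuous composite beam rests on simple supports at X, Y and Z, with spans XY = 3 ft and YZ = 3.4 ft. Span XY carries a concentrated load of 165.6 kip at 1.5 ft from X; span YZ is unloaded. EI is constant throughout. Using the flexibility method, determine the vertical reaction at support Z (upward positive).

Take M_Y as the redundant. Released structure: two simple spans XY and YZ with a hinge at Y.
Discontinuity in slope at Y on the released structure — sum the simple-span end rotations:
  span XY: point load 165.6 at a = 1.5: Pab(L + a)/(6LEI) = 93.15/EI
  relative rotation θ_0 = (93.15 + 0)/EI = 93.15/EI
A unit hogging moment at Y produces rotation L₁/(3EI) + L₂/(3EI) = 2.133/EI.
Slope continuity at Y: θ_0 = M_Y·2.133/EI, so M_Y = 93.15/2.133 = 43.66 kip·ft (hogging).
Span YZ, ΣM about Z: R_Y^{YZ}·3.4 = 0 + 43.66, so R_Y^{YZ} = 12.84 kip and R_Z = 0 − 12.84 = -12.84 kip.

R_Z = -12.84 kip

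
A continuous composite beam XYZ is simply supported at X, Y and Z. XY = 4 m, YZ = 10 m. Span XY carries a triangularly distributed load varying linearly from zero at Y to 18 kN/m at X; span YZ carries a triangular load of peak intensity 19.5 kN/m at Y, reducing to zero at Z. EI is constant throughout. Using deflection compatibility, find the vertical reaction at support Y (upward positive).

Release continuity at Y by inserting a hinge; the redundant is the internal moment M_Y. The primary structure is two simply-supported spans XY and YZ.
Rotations at Y on the released spans (each span's end-slope, ×1/EI):
  span XY: triangular load, peak 18: 7w₀L³/(360EI) = 22.4/EI
  span YZ: triangular load, peak 19.5: w₀L³/(45EI) = 433.3/EI
  relative rotation θ_0 = (22.4 + 433.3)/EI = 455.7/EI
A unit hogging moment at Y produces rotation L₁/(3EI) + L₂/(3EI) = 4.667/EI.
Slope continuity at Y: θ_0 = M_Y·4.667/EI, so M_Y = 455.7/4.667 = 97.66 kN·m (hogging).
Span XY, ΣM about X with M_Y applied at Y: R_Y^{XY}·4 = 48 + 97.66, so R_Y^{XY} = 36.41 kN and R_X = 36 − 36.41 = -0.4143 kN.
Span YZ, ΣM about Z: R_Y^{YZ}·10 = 650 + 97.66, so R_Y^{YZ} = 74.77 kN and R_Z = 97.5 − 74.77 = 22.73 kN.
R_Y = 36.41 + 74.77 = 111.2 kN.

R_Y = 111.2 kN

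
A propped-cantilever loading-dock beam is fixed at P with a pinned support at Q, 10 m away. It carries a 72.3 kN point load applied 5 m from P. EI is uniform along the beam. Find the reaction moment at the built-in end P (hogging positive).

M_P = 135.6 kN·m

Take the reaction at Q as the redundant and release it; the primary structure is a cantilever fixed at P.
Deflection at Q on the released cantilever, summing each load's contribution:
  point load 72.3 at a = 5: Pa²(3L − a)/(6EI) = 7531/EI
Flexibility coefficient — unit upward force at Q: δ_{QQ} = L³/(3EI) = 333.3/EI.
The prop prevents deflection at Q: R_Q = δ_0/δ_{QQ} = 7531/333.3 = 22.59 kN.
Moment equilibrium about P: M_P = Σ(load moments about P) − R_Q·L = 361.5 − 22.59×10 = 135.6 kN·m.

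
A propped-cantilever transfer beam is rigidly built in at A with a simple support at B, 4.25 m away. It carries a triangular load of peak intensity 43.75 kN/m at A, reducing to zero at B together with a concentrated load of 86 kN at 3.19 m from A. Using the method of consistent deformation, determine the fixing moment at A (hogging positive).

M_A = 95.43 kN·m

Release the roller at B. Primary structure: cantilever fixed at A.
Primary-structure tip deflection at B by superposition:
  triangular load, peak 43.75 at the fixed end: w₀L⁴/(30EI) = 475.8/EI
  point load 86 at a = 3.19: Pa²(3L − a)/(6EI) = 1394/EI
  δ_0 = 1870/EI
Tip deflection under a unit load at B: L³/(3EI) = 25.59/EI.
Compatibility at B: δ_0 − R_B·δ_{BB} = 0, so R_B = 1870/25.59 = 73.09 kN.
Moment equilibrium about A: M_A = Σ(load moments about A) − R_B·L = 406 − 73.09×4.25 = 95.43 kN·m.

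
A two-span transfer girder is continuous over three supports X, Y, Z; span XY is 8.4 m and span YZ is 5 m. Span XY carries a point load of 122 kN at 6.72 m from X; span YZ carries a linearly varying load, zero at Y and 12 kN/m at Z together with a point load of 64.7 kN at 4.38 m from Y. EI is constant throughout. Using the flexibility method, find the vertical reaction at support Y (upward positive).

R_Y = 149.6 kN

Take M_Y as the redundant. Released structure: two simple spans XY and YZ with a hinge at Y.
Discontinuity in slope at Y on the released structure — sum the simple-span end rotations:
  span XY: point load 122 at a = 6.72: Pab(L + a)/(6LEI) = 413.2/EI
  span YZ: triangular load, peak 12: 7w₀L³/(360EI) = 29.17/EI
  span YZ: point load 64.7 at a = 4.38: Pab(L + b)/(6LEI) = 32.91/EI
  relative rotation θ_0 = (413.2 + 62.08)/EI = 475.3/EI
A unit hogging moment at Y produces rotation L₁/(3EI) + L₂/(3EI) = 4.467/EI.
Compatibility: M_Y·(L₁+L₂)/(3EI) = θ_0, giving M_Y = 106.4 kN·m (hogging).
Span XY, ΣM about X with M_Y applied at Y: R_Y^{XY}·8.4 = 819.8 + 106.4, so R_Y^{XY} = 110.3 kN and R_X = 122 − 110.3 = 11.73 kN.
Span YZ, ΣM about Z: R_Y^{YZ}·5 = 90.11 + 106.4, so R_Y^{YZ} = 39.3 kN and R_Z = 94.7 − 39.3 = 55.4 kN.
R_Y = 110.3 + 39.3 = 149.6 kN.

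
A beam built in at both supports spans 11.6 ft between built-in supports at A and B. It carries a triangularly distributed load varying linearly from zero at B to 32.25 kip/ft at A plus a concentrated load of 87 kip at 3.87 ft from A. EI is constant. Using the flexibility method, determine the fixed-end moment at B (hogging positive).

M_B = 219.5 kip·ft

Take the two fixed-end moments M_A, M_B as redundants; the released structure is the simple span AB.
On the primary (simply-supported) span, the end slopes from the loading are:
  at A: triangular load, peak 32.25: w₀L³/(45EI) = 1119/EI
  at B: triangular load, peak 32.25: 7w₀L³/(360EI) = 978.8/EI
  at A: point load 87 at a = 3.87: Pab(L + b)/(6LEI) = 722.8/EI
  at B: point load 87 at a = 3.87: Pab(L + a)/(6LEI) = 578.5/EI
  θ_A0 = 1841/EI,  θ_B0 = 1557/EI
Flexibility coefficients: a unit moment at one end gives L/(3EI) there and L/(6EI) at the far end, so f₁₁ = f₂₂ = 3.867/EI and f₁₂ = f₂₁ = 1.933/EI.
Compatibility — zero rotation at each built-in end:
  3.867 M_A + 1.933 M_B = 1841
  1.933 M_A + 3.867 M_B = 1557
Solving the pair gives M_A = 366.5 kip·ft and M_B = 219.5 kip·ft (hogging).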